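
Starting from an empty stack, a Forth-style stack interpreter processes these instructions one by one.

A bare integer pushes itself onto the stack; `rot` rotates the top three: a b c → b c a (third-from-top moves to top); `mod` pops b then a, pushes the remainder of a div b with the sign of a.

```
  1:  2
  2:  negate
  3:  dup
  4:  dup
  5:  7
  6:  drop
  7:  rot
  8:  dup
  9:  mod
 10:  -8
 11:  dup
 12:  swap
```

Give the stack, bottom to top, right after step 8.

2      -> [2]
negate -> [-2]
dup    -> [-2, -2]
dup    -> [-2, -2, -2]
7      -> [-2, -2, -2, 7]
drop   -> [-2, -2, -2]
rot    -> [-2, -2, -2]
dup    -> [-2, -2, -2, -2]

[-2, -2, -2, -2]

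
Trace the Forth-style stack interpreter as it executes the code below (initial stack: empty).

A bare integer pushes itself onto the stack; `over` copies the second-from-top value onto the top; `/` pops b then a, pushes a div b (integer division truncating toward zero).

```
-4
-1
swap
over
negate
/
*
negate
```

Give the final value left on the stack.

-4     -> [-4]
-1     -> [-4, -1]
swap   -> [-1, -4]
over   -> [-1, -4, -1]
negate -> [-1, -4, 1]
/      -> [-1, -4]
*      -> [4]
negate -> [-4]

-4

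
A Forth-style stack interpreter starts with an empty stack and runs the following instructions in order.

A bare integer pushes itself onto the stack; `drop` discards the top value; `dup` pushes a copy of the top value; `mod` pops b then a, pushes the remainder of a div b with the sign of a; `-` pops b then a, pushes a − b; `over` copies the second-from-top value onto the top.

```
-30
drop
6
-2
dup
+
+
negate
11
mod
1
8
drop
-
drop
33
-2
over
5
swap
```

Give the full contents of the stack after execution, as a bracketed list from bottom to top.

[33, -2, 5, 33]

-30    -> -30
drop   -> (empty)
6      -> 6
-2     -> 6 -2
dup    -> 6 -2 -2
+      -> 6 -4
+      -> 2
negate -> -2
11     -> -2 11
mod    -> -2
1      -> -2 1
8      -> -2 1 8
drop   -> -2 1
-      -> -3
drop   -> (empty)
33     -> 33
-2     -> 33 -2
over   -> 33 -2 33
5      -> 33 -2 33 5
swap   -> 33 -2 5 33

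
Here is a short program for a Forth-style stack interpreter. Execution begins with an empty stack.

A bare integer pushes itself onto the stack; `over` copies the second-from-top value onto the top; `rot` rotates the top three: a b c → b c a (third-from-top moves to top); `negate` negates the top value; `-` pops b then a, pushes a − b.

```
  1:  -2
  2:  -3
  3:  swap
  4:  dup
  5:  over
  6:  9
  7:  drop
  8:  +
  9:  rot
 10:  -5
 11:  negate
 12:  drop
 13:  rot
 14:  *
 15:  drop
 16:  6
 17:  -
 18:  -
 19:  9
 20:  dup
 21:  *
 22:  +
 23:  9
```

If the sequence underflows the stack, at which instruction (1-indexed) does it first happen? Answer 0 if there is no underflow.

18

-2     : [-2]
-3     : [-2, -3]
swap   : [-3, -2]
dup    : [-3, -2, -2]
over   : [-3, -2, -2, -2]
9      : [-3, -2, -2, -2, 9]
drop   : [-3, -2, -2, -2]
+      : [-3, -2, -4]
rot    : [-2, -4, -3]
-5     : [-2, -4, -3, -5]
negate : [-2, -4, -3, 5]
drop   : [-2, -4, -3]
rot    : [-4, -3, -2]
*      : [-4, 6]
drop   : [-4]
6      : [-4, 6]
-      : [-10]
-  — needs 2 operands, stack has 1 → underflow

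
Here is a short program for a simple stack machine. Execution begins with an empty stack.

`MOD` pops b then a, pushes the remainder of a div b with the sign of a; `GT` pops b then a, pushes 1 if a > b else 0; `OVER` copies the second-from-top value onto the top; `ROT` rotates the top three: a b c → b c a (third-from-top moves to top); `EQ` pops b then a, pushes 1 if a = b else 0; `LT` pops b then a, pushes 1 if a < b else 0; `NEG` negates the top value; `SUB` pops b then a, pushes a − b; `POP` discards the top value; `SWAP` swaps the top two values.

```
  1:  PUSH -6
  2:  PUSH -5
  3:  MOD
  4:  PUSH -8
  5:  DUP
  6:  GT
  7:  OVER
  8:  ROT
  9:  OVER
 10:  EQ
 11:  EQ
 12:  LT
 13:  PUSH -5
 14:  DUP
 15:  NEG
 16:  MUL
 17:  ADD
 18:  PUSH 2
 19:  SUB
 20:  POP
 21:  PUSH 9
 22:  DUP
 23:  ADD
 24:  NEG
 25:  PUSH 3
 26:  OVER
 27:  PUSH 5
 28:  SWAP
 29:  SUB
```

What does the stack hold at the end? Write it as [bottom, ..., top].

[-18, 3, 23]

PUSH -6  -6
PUSH -5  -6 -5
MOD      -1
PUSH -8  -1 -8
DUP      -1 -8 -8
GT       -1 0
OVER     -1 0 -1
ROT      0 -1 -1
OVER     0 -1 -1 -1
EQ       0 -1 1
EQ       0 0
LT       0
PUSH -5  0 -5
DUP      0 -5 -5
NEG      0 -5 5
MUL      0 -25
ADD      -25
PUSH 2   -25 2
SUB      -27
POP      (empty)
PUSH 9   9
DUP      9 9
ADD      18
NEG      -18
PUSH 3   -18 3
OVER     -18 3 -18
PUSH 5   -18 3 -18 5
SWAP     -18 3 5 -18
SUB      -18 3 23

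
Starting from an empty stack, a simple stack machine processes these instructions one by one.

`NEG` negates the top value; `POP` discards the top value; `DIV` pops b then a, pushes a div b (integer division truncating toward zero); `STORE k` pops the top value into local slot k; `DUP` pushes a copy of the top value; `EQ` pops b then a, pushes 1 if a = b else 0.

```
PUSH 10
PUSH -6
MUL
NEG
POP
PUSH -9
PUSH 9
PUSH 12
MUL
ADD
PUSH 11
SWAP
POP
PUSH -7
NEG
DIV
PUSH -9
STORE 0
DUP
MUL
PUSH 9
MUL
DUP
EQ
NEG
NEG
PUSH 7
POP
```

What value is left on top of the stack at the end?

PUSH 10 → [10]
PUSH -6 → [10, -6]
MUL     → [-60]
NEG     → [60]
POP     → []
PUSH -9 → [-9]
PUSH 9  → [-9, 9]
PUSH 12 → [-9, 9, 12]
MUL     → [-9, 108]
ADD     → [99]
PUSH 11 → [99, 11]
SWAP    → [11, 99]
POP     → [11]
PUSH -7 → [11, -7]
NEG     → [11, 7]
DIV     → [1]
PUSH -9 → [1, -9]
STORE 0 → [1]
DUP     → [1, 1]
MUL     → [1]
PUSH 9  → [1, 9]
MUL     → [9]
DUP     → [9, 9]
EQ      → [1]
NEG     → [-1]
NEG     → [1]
PUSH 7  → [1, 7]
POP     → [1]

1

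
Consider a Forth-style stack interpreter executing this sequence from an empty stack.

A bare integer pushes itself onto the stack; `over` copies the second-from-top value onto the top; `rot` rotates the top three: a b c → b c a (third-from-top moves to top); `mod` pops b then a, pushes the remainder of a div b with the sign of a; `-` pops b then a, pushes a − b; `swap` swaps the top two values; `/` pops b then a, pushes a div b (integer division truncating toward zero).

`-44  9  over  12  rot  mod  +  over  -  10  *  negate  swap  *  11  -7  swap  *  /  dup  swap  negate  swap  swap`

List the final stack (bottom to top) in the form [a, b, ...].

-44    → [-44]
9      → [-44, 9]
over   → [-44, 9, -44]
12     → [-44, 9, -44, 12]
rot    → [-44, -44, 12, 9]
mod    → [-44, -44, 3]
+      → [-44, -41]
over   → [-44, -41, -44]
-      → [-44, 3]
10     → [-44, 3, 10]
*      → [-44, 30]
negate → [-44, -30]
swap   → [-30, -44]
*      → [1320]
11     → [1320, 11]
-7     → [1320, 11, -7]
swap   → [1320, -7, 11]
*      → [1320, -77]
/      → [-17]
dup    → [-17, -17]
swap   → [-17, -17]
negate → [-17, 17]
swap   → [17, -17]
swap   → [-17, 17]

[-17, 17]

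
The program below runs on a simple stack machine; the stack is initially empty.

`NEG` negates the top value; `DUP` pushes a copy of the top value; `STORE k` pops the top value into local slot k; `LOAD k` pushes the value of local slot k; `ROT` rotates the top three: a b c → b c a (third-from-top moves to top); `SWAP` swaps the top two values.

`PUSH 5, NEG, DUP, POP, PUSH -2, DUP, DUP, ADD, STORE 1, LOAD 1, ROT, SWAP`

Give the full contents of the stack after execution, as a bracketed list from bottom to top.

[-2, -5, -4]

PUSH 5  -> [5]
NEG     -> [-5]
DUP     -> [-5, -5]
POP     -> [-5]
PUSH -2 -> [-5, -2]
DUP     -> [-5, -2, -2]
DUP     -> [-5, -2, -2, -2]
ADD     -> [-5, -2, -4]
STORE 1 -> [-5, -2]
LOAD 1  -> [-5, -2, -4]
ROT     -> [-2, -4, -5]
SWAP    -> [-2, -5, -4]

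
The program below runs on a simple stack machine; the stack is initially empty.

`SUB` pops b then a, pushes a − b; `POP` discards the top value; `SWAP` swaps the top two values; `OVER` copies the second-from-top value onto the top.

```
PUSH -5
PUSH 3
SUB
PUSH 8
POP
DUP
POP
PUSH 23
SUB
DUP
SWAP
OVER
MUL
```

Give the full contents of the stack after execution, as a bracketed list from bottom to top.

[-31, 961]

PUSH -5 -> [-5]
PUSH 3  -> [-5, 3]
SUB     -> [-8]
PUSH 8  -> [-8, 8]
POP     -> [-8]
DUP     -> [-8, -8]
POP     -> [-8]
PUSH 23 -> [-8, 23]
SUB     -> [-31]
DUP     -> [-31, -31]
SWAP    -> [-31, -31]
OVER    -> [-31, -31, -31]
MUL     -> [-31, 961]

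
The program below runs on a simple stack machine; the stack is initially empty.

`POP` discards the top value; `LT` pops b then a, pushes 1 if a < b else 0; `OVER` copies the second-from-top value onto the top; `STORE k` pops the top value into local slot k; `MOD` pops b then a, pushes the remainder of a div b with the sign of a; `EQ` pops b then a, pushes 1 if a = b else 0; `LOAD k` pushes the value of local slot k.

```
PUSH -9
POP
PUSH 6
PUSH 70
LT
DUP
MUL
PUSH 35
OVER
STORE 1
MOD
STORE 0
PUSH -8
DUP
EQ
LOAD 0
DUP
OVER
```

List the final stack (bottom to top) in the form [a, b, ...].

PUSH -9  -9
POP      (empty)
PUSH 6   6
PUSH 70  6 70
LT       1
DUP      1 1
MUL      1
PUSH 35  1 35
OVER     1 35 1
STORE 1  1 35
MOD      1
STORE 0  (empty)
PUSH -8  -8
DUP      -8 -8
EQ       1
LOAD 0   1 1
DUP      1 1 1
OVER     1 1 1 1

[1, 1, 1, 1]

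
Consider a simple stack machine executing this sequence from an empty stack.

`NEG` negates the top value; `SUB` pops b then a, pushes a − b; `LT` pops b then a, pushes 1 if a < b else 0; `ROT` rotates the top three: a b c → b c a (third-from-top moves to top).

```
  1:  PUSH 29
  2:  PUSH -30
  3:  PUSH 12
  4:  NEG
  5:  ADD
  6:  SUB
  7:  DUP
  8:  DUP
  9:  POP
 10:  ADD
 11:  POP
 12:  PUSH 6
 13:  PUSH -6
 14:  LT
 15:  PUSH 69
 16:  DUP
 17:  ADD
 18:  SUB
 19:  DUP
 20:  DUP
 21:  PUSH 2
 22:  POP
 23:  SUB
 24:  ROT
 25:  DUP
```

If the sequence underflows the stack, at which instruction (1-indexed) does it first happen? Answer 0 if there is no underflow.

PUSH 29  : [29]
PUSH -30 : [29, -30]
PUSH 12  : [29, -30, 12]
NEG      : [29, -30, -12]
ADD      : [29, -42]
SUB      : [71]
DUP      : [71, 71]
DUP      : [71, 71, 71]
POP      : [71, 71]
ADD      : [142]
POP      : []
PUSH 6   : [6]
PUSH -6  : [6, -6]
LT       : [0]
PUSH 69  : [0, 69]
DUP      : [0, 69, 69]
ADD      : [0, 138]
SUB      : [-138]
DUP      : [-138, -138]
DUP      : [-138, -138, -138]
PUSH 2   : [-138, -138, -138, 2]
POP      : [-138, -138, -138]
SUB      : [-138, 0]
ROT  — needs 3 operands, stack has 2 → underflow

24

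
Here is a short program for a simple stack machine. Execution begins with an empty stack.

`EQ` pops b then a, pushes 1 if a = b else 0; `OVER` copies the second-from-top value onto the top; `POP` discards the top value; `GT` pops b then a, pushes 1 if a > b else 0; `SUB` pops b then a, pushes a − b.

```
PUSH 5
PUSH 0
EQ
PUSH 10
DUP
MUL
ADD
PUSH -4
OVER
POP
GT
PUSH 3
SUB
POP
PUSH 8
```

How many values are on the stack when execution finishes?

1

PUSH 5  -> 5
PUSH 0  -> 5 0
EQ      -> 0
PUSH 10 -> 0 10
DUP     -> 0 10 10
MUL     -> 0 100
ADD     -> 100
PUSH -4 -> 100 -4
OVER    -> 100 -4 100
POP     -> 100 -4
GT      -> 1
PUSH 3  -> 1 3
SUB     -> -2
POP     -> (empty)
PUSH 8  -> 8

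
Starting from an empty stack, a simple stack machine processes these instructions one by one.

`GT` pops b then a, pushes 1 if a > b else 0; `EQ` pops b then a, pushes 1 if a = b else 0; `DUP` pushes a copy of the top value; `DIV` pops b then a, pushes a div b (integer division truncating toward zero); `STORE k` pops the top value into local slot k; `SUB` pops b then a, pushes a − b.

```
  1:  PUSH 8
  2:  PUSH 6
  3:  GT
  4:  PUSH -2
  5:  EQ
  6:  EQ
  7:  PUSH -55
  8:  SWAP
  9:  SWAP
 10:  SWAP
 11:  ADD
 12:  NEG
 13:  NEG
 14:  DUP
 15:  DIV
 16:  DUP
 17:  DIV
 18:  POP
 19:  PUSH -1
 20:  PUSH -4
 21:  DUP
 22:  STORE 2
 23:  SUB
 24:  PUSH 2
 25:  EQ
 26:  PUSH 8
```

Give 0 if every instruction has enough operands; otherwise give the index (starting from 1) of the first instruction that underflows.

6

PUSH 8   [8]
PUSH 6   [8, 6]
GT       [1]
PUSH -2  [1, -2]
EQ       [0]
EQ  — needs 2 operands, stack has 1 → underflow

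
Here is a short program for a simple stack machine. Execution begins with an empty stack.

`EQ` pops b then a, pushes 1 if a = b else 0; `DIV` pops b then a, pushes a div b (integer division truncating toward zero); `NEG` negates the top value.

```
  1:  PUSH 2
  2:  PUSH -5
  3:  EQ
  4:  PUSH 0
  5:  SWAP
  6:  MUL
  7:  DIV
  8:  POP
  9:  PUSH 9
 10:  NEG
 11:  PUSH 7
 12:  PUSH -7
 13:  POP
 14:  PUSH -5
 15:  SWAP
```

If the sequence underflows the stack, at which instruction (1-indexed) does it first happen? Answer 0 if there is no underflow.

PUSH 2  → 2
PUSH -5 → 2 -5
EQ      → 0
PUSH 0  → 0 0
SWAP    → 0 0
MUL     → 0
DIV  — needs 2 operands, stack has 1 → underflow

7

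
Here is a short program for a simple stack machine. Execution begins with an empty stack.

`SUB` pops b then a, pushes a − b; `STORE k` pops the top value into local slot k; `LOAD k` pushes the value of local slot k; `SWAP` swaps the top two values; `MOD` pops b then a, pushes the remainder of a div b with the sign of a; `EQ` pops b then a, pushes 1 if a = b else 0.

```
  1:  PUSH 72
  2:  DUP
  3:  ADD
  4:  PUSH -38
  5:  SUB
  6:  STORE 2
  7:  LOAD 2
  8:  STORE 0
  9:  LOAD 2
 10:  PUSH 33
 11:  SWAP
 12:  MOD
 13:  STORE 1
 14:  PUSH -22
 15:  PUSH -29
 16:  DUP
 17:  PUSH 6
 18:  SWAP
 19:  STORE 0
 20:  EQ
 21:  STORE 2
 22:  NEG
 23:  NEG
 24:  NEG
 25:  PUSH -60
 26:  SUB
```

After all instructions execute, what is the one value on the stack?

PUSH 72  : [72]
DUP      : [72, 72]
ADD      : [144]
PUSH -38 : [144, -38]
SUB      : [182]
STORE 2  : []
LOAD 2   : [182]
STORE 0  : []
LOAD 2   : [182]
PUSH 33  : [182, 33]
SWAP     : [33, 182]
MOD      : [33]
STORE 1  : []
PUSH -22 : [-22]
PUSH -29 : [-22, -29]
DUP      : [-22, -29, -29]
PUSH 6   : [-22, -29, -29, 6]
SWAP     : [-22, -29, 6, -29]
STORE 0  : [-22, -29, 6]
EQ       : [-22, 0]
STORE 2  : [-22]
NEG      : [22]
NEG      : [-22]
NEG      : [22]
PUSH -60 : [22, -60]
SUB      : [82]

82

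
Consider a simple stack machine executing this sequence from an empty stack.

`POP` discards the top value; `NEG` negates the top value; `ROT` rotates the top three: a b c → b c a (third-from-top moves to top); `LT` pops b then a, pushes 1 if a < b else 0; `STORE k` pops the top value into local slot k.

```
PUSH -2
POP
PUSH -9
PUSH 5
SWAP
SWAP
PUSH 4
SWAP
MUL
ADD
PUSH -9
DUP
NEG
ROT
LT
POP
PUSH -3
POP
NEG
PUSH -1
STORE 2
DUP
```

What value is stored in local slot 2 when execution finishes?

PUSH -2 : [-2]
POP     : []
PUSH -9 : [-9]
PUSH 5  : [-9, 5]
SWAP    : [5, -9]
SWAP    : [-9, 5]
PUSH 4  : [-9, 5, 4]
SWAP    : [-9, 4, 5]
MUL     : [-9, 20]
ADD     : [11]
PUSH -9 : [11, -9]
DUP     : [11, -9, -9]
NEG     : [11, -9, 9]
ROT     : [-9, 9, 11]
LT      : [-9, 1]
POP     : [-9]
PUSH -3 : [-9, -3]
POP     : [-9]
NEG     : [9]
PUSH -1 : [9, -1]
STORE 2 : [9]
DUP     : [9, 9]

-1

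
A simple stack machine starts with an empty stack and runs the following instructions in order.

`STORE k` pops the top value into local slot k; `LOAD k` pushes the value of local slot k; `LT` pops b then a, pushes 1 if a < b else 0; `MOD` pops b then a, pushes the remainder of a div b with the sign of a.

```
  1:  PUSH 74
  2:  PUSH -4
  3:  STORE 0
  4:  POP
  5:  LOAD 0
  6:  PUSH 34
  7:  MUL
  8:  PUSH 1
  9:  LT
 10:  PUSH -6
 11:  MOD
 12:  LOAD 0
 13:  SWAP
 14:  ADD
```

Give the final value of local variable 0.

-4

PUSH 74 -> [74]
PUSH -4 -> [74, -4]
STORE 0 -> [74]
POP     -> []
LOAD 0  -> [-4]
PUSH 34 -> [-4, 34]
MUL     -> [-136]
PUSH 1  -> [-136, 1]
LT      -> [1]
PUSH -6 -> [1, -6]
MOD     -> [1]
LOAD 0  -> [1, -4]
SWAP    -> [-4, 1]
ADD     -> [-3]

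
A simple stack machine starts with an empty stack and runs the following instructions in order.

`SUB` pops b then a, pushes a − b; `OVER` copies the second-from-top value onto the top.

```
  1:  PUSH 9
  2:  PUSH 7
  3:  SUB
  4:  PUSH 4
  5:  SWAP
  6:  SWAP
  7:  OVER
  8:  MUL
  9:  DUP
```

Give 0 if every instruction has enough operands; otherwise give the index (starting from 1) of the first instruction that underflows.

PUSH 9 → [9]
PUSH 7 → [9, 7]
SUB    → [2]
PUSH 4 → [2, 4]
SWAP   → [4, 2]
SWAP   → [2, 4]
OVER   → [2, 4, 2]
MUL    → [2, 8]
DUP    → [2, 8, 8]

0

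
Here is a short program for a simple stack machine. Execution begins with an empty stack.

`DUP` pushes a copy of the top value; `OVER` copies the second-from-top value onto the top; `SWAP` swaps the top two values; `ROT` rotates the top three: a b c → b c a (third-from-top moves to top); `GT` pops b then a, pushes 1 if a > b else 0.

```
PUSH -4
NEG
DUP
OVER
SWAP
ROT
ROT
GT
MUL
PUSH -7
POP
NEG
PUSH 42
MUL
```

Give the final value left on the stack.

PUSH -4  [-4]
NEG      [4]
DUP      [4, 4]
OVER     [4, 4, 4]
SWAP     [4, 4, 4]
ROT      [4, 4, 4]
ROT      [4, 4, 4]
GT       [4, 0]
MUL      [0]
PUSH -7  [0, -7]
POP      [0]
NEG      [0]
PUSH 42  [0, 42]
MUL      [0]

0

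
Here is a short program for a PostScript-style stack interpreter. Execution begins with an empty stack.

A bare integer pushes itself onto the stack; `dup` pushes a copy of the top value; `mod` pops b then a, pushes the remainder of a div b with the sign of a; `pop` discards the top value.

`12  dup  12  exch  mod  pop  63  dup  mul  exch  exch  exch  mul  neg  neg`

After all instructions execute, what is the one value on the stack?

47628

12   → [12]
dup  → [12, 12]
12   → [12, 12, 12]
exch → [12, 12, 12]
mod  → [12, 0]
pop  → [12]
63   → [12, 63]
dup  → [12, 63, 63]
mul  → [12, 3969]
exch → [3969, 12]
exch → [12, 3969]
exch → [3969, 12]
mul  → [47628]
neg  → [-47628]
neg  → [47628]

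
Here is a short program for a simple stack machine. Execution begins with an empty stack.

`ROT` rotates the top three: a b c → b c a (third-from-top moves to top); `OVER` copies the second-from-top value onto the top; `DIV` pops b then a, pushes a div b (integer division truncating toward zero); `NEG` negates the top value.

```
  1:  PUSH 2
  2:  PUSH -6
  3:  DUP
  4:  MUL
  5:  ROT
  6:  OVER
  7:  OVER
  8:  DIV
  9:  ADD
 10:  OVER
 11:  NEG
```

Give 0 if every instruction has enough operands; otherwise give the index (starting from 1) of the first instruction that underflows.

5

PUSH 2  → [2]
PUSH -6 → [2, -6]
DUP     → [2, -6, -6]
MUL     → [2, 36]
ROT  — needs 3 operands, stack has 2 → underflow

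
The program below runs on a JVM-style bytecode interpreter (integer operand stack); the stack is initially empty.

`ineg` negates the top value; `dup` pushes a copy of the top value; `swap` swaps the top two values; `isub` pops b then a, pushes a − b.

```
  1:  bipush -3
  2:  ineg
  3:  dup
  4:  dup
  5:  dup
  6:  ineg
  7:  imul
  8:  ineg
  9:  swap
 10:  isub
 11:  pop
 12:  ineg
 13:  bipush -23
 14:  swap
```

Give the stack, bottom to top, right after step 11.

bipush -3 -> [-3]
ineg      -> [3]
dup       -> [3, 3]
dup       -> [3, 3, 3]
dup       -> [3, 3, 3, 3]
ineg      -> [3, 3, 3, -3]
imul      -> [3, 3, -9]
ineg      -> [3, 3, 9]
swap      -> [3, 9, 3]
isub      -> [3, 6]
pop       -> [3]

[3]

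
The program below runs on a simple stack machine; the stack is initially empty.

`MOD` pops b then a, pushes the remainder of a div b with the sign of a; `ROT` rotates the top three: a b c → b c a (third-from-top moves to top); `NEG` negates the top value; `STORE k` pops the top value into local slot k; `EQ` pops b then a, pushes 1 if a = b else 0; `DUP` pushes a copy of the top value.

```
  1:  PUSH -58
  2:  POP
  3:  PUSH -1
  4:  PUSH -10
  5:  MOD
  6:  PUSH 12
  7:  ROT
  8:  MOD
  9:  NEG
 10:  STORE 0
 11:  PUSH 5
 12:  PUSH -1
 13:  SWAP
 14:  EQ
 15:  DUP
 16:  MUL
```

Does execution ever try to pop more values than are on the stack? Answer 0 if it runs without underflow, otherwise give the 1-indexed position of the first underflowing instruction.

7

PUSH -58 : [-58]
POP      : []
PUSH -1  : [-1]
PUSH -10 : [-1, -10]
MOD      : [-1]
PUSH 12  : [-1, 12]
ROT  — needs 3 operands, stack has 2 → underflow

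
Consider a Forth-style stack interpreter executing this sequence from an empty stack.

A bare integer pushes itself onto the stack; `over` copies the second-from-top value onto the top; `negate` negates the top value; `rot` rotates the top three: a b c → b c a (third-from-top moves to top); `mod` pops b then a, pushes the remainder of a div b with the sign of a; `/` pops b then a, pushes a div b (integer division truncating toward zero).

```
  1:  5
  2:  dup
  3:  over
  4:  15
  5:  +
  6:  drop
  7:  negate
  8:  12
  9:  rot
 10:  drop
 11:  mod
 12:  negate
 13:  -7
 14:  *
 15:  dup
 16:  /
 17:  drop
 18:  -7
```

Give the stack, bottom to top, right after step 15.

5       [5]
dup     [5, 5]
over    [5, 5, 5]
15      [5, 5, 5, 15]
+       [5, 5, 20]
drop    [5, 5]
negate  [5, -5]
12      [5, -5, 12]
rot     [-5, 12, 5]
drop    [-5, 12]
mod     [-5]
negate  [5]
-7      [5, -7]
*       [-35]
dup     [-35, -35]

[-35, -35]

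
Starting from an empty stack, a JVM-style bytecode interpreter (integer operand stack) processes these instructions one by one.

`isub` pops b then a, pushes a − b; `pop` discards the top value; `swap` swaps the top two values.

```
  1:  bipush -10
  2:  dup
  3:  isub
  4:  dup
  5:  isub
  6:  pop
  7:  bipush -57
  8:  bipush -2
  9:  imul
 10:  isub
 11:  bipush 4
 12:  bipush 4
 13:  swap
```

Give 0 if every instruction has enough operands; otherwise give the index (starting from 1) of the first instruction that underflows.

10

bipush -10 → -10
dup        → -10 -10
isub       → 0
dup        → 0 0
isub       → 0
pop        → (empty)
bipush -57 → -57
bipush -2  → -57 -2
imul       → 114
isub  — needs 2 operands, stack has 1 → underflow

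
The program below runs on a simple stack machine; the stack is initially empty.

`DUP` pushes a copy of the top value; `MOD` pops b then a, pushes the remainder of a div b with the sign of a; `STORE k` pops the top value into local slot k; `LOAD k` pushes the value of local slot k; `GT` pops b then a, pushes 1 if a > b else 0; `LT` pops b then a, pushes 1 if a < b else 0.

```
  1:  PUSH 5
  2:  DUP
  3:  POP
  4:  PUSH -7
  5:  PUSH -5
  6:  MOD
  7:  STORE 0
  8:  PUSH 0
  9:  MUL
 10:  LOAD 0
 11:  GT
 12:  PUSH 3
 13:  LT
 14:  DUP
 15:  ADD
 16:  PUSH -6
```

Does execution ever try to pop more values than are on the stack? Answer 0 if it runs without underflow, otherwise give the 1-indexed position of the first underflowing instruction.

PUSH 5  -> 5
DUP     -> 5 5
POP     -> 5
PUSH -7 -> 5 -7
PUSH -5 -> 5 -7 -5
MOD     -> 5 -2
STORE 0 -> 5
PUSH 0  -> 5 0
MUL     -> 0
LOAD 0  -> 0 -2
GT      -> 1
PUSH 3  -> 1 3
LT      -> 1
DUP     -> 1 1
ADD     -> 2
PUSH -6 -> 2 -6

0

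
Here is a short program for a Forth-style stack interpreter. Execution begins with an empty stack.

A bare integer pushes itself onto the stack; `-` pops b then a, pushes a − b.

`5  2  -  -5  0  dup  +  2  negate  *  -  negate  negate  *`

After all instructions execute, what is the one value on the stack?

-15

5      → 5
2      → 5 2
-      → 3
-5     → 3 -5
0      → 3 -5 0
dup    → 3 -5 0 0
+      → 3 -5 0
2      → 3 -5 0 2
negate → 3 -5 0 -2
*      → 3 -5 0
-      → 3 -5
negate → 3 5
negate → 3 -5
*      → -15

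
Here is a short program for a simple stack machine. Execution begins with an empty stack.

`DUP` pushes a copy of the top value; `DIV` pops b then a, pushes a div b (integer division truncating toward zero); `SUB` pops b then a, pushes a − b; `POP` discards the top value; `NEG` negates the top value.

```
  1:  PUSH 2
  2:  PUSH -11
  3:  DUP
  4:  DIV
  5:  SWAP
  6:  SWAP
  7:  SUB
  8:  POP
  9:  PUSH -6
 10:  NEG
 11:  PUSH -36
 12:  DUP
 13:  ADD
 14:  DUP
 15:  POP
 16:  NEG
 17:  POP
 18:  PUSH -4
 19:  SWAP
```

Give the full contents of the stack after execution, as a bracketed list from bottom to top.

PUSH 2   -> 2
PUSH -11 -> 2 -11
DUP      -> 2 -11 -11
DIV      -> 2 1
SWAP     -> 1 2
SWAP     -> 2 1
SUB      -> 1
POP      -> (empty)
PUSH -6  -> -6
NEG      -> 6
PUSH -36 -> 6 -36
DUP      -> 6 -36 -36
ADD      -> 6 -72
DUP      -> 6 -72 -72
POP      -> 6 -72
NEG      -> 6 72
POP      -> 6
PUSH -4  -> 6 -4
SWAP     -> -4 6

[-4, 6]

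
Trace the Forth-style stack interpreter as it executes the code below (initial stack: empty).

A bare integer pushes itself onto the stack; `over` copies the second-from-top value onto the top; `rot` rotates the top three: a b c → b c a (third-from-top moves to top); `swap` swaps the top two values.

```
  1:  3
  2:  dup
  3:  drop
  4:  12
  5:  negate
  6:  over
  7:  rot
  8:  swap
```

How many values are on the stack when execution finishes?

3

3      → [3]
dup    → [3, 3]
drop   → [3]
12     → [3, 12]
negate → [3, -12]
over   → [3, -12, 3]
rot    → [-12, 3, 3]
swap   → [-12, 3, 3]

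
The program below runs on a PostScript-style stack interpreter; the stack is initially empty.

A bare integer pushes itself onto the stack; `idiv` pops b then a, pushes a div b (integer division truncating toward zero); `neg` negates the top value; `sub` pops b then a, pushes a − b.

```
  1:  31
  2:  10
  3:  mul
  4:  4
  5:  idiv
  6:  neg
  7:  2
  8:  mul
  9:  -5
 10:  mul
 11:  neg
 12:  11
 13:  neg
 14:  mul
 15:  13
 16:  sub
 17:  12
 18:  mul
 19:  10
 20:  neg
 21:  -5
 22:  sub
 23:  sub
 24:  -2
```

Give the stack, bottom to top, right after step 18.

[101484]

31   -> 31
10   -> 31 10
mul  -> 310
4    -> 310 4
idiv -> 77
neg  -> -77
2    -> -77 2
mul  -> -154
-5   -> -154 -5
mul  -> 770
neg  -> -770
11   -> -770 11
neg  -> -770 -11
mul  -> 8470
13   -> 8470 13
sub  -> 8457
12   -> 8457 12
mul  -> 101484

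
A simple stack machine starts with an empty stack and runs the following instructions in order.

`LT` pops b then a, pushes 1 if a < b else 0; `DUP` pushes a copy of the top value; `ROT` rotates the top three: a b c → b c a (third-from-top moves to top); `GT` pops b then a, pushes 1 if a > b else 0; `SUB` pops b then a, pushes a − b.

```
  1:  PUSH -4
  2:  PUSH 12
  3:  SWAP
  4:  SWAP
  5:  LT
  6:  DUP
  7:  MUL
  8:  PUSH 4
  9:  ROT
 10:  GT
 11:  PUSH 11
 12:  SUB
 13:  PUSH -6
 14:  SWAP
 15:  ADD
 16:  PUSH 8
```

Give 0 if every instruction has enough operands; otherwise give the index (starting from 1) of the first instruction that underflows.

9

PUSH -4  [-4]
PUSH 12  [-4, 12]
SWAP     [12, -4]
SWAP     [-4, 12]
LT       [1]
DUP      [1, 1]
MUL      [1]
PUSH 4   [1, 4]
ROT  — needs 3 operands, stack has 2 → underflow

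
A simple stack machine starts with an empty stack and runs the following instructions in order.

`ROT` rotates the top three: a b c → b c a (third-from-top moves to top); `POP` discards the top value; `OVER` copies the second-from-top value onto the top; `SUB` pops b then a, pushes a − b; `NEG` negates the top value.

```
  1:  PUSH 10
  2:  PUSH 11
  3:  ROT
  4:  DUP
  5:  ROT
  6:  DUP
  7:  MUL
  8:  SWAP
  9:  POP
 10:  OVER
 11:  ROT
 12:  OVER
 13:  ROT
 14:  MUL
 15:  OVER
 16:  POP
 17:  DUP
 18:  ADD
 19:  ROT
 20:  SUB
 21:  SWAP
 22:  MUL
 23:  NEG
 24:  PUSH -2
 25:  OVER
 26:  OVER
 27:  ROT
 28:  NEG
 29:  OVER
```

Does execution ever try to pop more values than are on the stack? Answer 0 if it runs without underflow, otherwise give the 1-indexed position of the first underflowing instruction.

3

PUSH 10 : [10]
PUSH 11 : [10, 11]
ROT  — needs 3 operands, stack has 2 → underflow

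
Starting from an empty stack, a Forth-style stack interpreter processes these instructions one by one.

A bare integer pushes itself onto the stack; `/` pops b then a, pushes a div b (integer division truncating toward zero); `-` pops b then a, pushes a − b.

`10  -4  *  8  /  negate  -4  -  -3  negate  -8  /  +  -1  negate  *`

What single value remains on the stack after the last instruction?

9

10      [10]
-4      [10, -4]
*       [-40]
8       [-40, 8]
/       [-5]
negate  [5]
-4      [5, -4]
-       [9]
-3      [9, -3]
negate  [9, 3]
-8      [9, 3, -8]
/       [9, 0]
+       [9]
-1      [9, -1]
negate  [9, 1]
*       [9]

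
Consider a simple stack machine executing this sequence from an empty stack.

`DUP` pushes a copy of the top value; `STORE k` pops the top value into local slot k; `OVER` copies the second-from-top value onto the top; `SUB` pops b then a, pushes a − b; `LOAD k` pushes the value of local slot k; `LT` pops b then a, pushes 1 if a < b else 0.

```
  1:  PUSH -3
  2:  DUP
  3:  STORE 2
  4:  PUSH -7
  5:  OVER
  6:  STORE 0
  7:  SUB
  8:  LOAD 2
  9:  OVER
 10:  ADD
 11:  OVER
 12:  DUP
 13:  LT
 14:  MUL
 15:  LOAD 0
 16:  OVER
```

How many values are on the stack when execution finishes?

4

PUSH -3 → [-3]
DUP     → [-3, -3]
STORE 2 → [-3]
PUSH -7 → [-3, -7]
OVER    → [-3, -7, -3]
STORE 0 → [-3, -7]
SUB     → [4]
LOAD 2  → [4, -3]
OVER    → [4, -3, 4]
ADD     → [4, 1]
OVER    → [4, 1, 4]
DUP     → [4, 1, 4, 4]
LT      → [4, 1, 0]
MUL     → [4, 0]
LOAD 0  → [4, 0, -3]
OVER    → [4, 0, -3, 0]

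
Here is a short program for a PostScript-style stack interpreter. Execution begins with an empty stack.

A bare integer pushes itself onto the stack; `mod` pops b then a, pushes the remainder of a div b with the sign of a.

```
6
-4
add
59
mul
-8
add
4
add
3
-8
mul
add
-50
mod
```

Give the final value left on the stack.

40

6    6
-4   6 -4
add  2
59   2 59
mul  118
-8   118 -8
add  110
4    110 4
add  114
3    114 3
-8   114 3 -8
mul  114 -24
add  90
-50  90 -50
mod  40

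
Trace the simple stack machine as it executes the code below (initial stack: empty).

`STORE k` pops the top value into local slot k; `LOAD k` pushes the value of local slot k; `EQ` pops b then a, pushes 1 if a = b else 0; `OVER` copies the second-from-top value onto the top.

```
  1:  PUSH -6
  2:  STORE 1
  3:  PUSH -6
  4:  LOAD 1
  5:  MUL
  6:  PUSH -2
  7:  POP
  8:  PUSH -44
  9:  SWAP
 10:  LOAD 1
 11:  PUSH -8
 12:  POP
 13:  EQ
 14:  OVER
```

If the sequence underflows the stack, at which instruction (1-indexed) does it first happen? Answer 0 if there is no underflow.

PUSH -6  : [-6]
STORE 1  : []
PUSH -6  : [-6]
LOAD 1   : [-6, -6]
MUL      : [36]
PUSH -2  : [36, -2]
POP      : [36]
PUSH -44 : [36, -44]
SWAP     : [-44, 36]
LOAD 1   : [-44, 36, -6]
PUSH -8  : [-44, 36, -6, -8]
POP      : [-44, 36, -6]
EQ       : [-44, 0]
OVER     : [-44, 0, -44]

0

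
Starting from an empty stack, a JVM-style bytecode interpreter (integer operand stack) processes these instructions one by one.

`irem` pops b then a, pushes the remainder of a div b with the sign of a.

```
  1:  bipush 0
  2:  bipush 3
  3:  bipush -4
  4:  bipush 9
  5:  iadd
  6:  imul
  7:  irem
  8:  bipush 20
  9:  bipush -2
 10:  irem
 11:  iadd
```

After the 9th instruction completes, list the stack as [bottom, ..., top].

[0, 20, -2]

bipush 0   0
bipush 3   0 3
bipush -4  0 3 -4
bipush 9   0 3 -4 9
iadd       0 3 5
imul       0 15
irem       0
bipush 20  0 20
bipush -2  0 20 -2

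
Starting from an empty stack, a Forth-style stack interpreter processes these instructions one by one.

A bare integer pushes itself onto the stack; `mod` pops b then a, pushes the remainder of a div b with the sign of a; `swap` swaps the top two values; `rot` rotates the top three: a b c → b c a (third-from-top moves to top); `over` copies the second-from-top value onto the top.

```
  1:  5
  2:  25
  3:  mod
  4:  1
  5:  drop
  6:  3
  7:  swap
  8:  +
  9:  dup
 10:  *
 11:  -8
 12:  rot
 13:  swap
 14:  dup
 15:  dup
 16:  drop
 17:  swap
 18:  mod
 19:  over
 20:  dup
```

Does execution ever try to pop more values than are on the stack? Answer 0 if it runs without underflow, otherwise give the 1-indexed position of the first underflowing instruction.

12

5    -> 5
25   -> 5 25
mod  -> 5
1    -> 5 1
drop -> 5
3    -> 5 3
swap -> 3 5
+    -> 8
dup  -> 8 8
*    -> 64
-8   -> 64 -8
rot  — needs 3 operands, stack has 2 → underflow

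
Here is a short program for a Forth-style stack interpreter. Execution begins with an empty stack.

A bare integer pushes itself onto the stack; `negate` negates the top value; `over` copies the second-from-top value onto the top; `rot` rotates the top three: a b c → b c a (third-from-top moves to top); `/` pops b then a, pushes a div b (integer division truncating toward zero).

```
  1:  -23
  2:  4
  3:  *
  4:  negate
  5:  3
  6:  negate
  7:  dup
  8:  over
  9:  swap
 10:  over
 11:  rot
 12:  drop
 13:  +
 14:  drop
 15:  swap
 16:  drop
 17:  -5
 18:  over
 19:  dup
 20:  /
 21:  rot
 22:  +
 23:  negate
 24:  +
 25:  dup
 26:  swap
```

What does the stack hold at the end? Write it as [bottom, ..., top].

-23    -> -23
4      -> -23 4
*      -> -92
negate -> 92
3      -> 92 3
negate -> 92 -3
dup    -> 92 -3 -3
over   -> 92 -3 -3 -3
swap   -> 92 -3 -3 -3
over   -> 92 -3 -3 -3 -3
rot    -> 92 -3 -3 -3 -3
drop   -> 92 -3 -3 -3
+      -> 92 -3 -6
drop   -> 92 -3
swap   -> -3 92
drop   -> -3
-5     -> -3 -5
over   -> -3 -5 -3
dup    -> -3 -5 -3 -3
/      -> -3 -5 1
rot    -> -5 1 -3
+      -> -5 -2
negate -> -5 2
+      -> -3
dup    -> -3 -3
swap   -> -3 -3

[-3, -3]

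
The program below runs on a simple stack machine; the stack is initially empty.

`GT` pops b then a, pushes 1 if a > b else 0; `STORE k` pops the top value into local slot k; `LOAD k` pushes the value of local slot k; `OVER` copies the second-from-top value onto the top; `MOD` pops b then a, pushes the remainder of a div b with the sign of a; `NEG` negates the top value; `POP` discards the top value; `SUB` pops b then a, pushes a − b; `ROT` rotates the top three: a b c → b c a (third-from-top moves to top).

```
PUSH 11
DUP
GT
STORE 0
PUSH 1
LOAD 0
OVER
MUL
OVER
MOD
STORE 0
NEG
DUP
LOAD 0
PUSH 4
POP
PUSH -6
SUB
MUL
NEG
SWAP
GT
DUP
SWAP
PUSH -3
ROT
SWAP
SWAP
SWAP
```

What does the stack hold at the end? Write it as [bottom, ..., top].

PUSH 11 -> 11
DUP     -> 11 11
GT      -> 0
STORE 0 -> (empty)
PUSH 1  -> 1
LOAD 0  -> 1 0
OVER    -> 1 0 1
MUL     -> 1 0
OVER    -> 1 0 1
MOD     -> 1 0
STORE 0 -> 1
NEG     -> -1
DUP     -> -1 -1
LOAD 0  -> -1 -1 0
PUSH 4  -> -1 -1 0 4
POP     -> -1 -1 0
PUSH -6 -> -1 -1 0 -6
SUB     -> -1 -1 6
MUL     -> -1 -6
NEG     -> -1 6
SWAP    -> 6 -1
GT      -> 1
DUP     -> 1 1
SWAP    -> 1 1
PUSH -3 -> 1 1 -3
ROT     -> 1 -3 1
SWAP    -> 1 1 -3
SWAP    -> 1 -3 1
SWAP    -> 1 1 -3

[1, 1, -3]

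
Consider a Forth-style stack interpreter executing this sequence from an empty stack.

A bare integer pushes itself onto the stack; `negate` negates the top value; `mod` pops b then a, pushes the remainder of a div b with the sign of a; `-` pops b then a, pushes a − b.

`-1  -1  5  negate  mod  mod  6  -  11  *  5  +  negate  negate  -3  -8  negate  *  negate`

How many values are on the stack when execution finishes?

2

-1      -1
-1      -1 -1
5       -1 -1 5
negate  -1 -1 -5
mod     -1 -1
mod     0
6       0 6
-       -6
11      -6 11
*       -66
5       -66 5
+       -61
negate  61
negate  -61
-3      -61 -3
-8      -61 -3 -8
negate  -61 -3 8
*       -61 -24
negate  -61 24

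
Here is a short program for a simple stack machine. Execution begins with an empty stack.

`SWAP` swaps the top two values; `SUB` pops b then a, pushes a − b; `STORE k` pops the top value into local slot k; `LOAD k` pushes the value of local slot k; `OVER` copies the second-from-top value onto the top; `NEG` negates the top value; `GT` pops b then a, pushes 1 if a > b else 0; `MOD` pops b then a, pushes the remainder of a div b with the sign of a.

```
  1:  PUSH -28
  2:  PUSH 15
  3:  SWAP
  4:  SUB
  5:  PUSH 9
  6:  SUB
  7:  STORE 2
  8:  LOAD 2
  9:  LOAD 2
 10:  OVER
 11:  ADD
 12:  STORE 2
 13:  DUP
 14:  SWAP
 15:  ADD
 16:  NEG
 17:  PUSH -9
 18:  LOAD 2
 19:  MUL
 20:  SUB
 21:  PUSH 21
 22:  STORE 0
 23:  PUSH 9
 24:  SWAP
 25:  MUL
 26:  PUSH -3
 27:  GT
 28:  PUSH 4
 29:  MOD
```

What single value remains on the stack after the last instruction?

PUSH -28 : -28
PUSH 15  : -28 15
SWAP     : 15 -28
SUB      : 43
PUSH 9   : 43 9
SUB      : 34
STORE 2  : (empty)
LOAD 2   : 34
LOAD 2   : 34 34
OVER     : 34 34 34
ADD      : 34 68
STORE 2  : 34
DUP      : 34 34
SWAP     : 34 34
ADD      : 68
NEG      : -68
PUSH -9  : -68 -9
LOAD 2   : -68 -9 68
MUL      : -68 -612
SUB      : 544
PUSH 21  : 544 21
STORE 0  : 544
PUSH 9   : 544 9
SWAP     : 9 544
MUL      : 4896
PUSH -3  : 4896 -3
GT       : 1
PUSH 4   : 1 4
MOD      : 1

1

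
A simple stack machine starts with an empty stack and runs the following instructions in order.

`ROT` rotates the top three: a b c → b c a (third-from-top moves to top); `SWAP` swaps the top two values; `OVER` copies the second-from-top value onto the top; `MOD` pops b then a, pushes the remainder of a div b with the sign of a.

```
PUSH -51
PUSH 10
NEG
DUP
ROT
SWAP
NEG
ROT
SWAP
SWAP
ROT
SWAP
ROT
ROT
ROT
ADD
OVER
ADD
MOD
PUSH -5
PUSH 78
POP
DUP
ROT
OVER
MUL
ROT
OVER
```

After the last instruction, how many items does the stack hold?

4

PUSH -51 : -51
PUSH 10  : -51 10
NEG      : -51 -10
DUP      : -51 -10 -10
ROT      : -10 -10 -51
SWAP     : -10 -51 -10
NEG      : -10 -51 10
ROT      : -51 10 -10
SWAP     : -51 -10 10
SWAP     : -51 10 -10
ROT      : 10 -10 -51
SWAP     : 10 -51 -10
ROT      : -51 -10 10
ROT      : -10 10 -51
ROT      : 10 -51 -10
ADD      : 10 -61
OVER     : 10 -61 10
ADD      : 10 -51
MOD      : 10
PUSH -5  : 10 -5
PUSH 78  : 10 -5 78
POP      : 10 -5
DUP      : 10 -5 -5
ROT      : -5 -5 10
OVER     : -5 -5 10 -5
MUL      : -5 -5 -50
ROT      : -5 -50 -5
OVER     : -5 -50 -5 -50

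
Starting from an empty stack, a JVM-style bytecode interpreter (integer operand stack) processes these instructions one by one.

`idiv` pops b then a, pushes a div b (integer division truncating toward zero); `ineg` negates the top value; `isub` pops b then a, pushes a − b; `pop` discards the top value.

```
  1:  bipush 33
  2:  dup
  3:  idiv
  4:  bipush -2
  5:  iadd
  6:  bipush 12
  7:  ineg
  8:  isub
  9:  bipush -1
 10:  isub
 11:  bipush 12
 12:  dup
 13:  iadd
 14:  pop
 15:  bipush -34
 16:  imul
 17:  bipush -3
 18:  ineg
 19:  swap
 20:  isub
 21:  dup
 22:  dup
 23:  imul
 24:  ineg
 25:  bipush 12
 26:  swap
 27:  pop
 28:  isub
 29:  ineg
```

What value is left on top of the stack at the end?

bipush 33  -> 33
dup        -> 33 33
idiv       -> 1
bipush -2  -> 1 -2
iadd       -> -1
bipush 12  -> -1 12
ineg       -> -1 -12
isub       -> 11
bipush -1  -> 11 -1
isub       -> 12
bipush 12  -> 12 12
dup        -> 12 12 12
iadd       -> 12 24
pop        -> 12
bipush -34 -> 12 -34
imul       -> -408
bipush -3  -> -408 -3
ineg       -> -408 3
swap       -> 3 -408
isub       -> 411
dup        -> 411 411
dup        -> 411 411 411
imul       -> 411 168921
ineg       -> 411 -168921
bipush 12  -> 411 -168921 12
swap       -> 411 12 -168921
pop        -> 411 12
isub       -> 399
ineg       -> -399

-399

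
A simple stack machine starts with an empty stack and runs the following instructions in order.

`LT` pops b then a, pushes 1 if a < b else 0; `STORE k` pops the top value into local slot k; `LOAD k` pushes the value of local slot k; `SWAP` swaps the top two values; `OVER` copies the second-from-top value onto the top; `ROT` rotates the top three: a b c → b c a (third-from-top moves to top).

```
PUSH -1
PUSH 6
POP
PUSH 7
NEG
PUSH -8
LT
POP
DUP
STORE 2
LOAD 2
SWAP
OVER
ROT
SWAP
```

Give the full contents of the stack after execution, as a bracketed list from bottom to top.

[-1, -1, -1]

PUSH -1 -> [-1]
PUSH 6  -> [-1, 6]
POP     -> [-1]
PUSH 7  -> [-1, 7]
NEG     -> [-1, -7]
PUSH -8 -> [-1, -7, -8]
LT      -> [-1, 0]
POP     -> [-1]
DUP     -> [-1, -1]
STORE 2 -> [-1]
LOAD 2  -> [-1, -1]
SWAP    -> [-1, -1]
OVER    -> [-1, -1, -1]
ROT     -> [-1, -1, -1]
SWAP    -> [-1, -1, -1]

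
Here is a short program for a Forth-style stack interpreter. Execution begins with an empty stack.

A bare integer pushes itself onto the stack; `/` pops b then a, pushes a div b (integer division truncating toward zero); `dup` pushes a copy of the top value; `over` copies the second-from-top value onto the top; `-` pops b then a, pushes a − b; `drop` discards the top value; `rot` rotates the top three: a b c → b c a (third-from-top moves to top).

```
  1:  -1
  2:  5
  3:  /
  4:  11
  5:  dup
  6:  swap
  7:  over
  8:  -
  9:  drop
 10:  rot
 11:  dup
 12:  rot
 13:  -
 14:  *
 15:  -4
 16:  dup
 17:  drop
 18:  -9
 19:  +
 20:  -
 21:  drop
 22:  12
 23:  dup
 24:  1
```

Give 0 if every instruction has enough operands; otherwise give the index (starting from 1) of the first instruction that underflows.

10

-1   → -1
5    → -1 5
/    → 0
11   → 0 11
dup  → 0 11 11
swap → 0 11 11
over → 0 11 11 11
-    → 0 11 0
drop → 0 11
rot  — needs 3 operands, stack has 2 → underflow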